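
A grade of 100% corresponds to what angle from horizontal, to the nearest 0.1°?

tan θ = 100/100 = 1.0000
θ = arctan(1.0000) = 45.00°

45.0°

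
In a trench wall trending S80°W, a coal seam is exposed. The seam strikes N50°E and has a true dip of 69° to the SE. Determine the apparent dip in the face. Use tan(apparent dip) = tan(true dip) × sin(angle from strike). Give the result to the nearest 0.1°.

52.5°

Angle between strike (N50°E) and section (S80°W): β = 30°.
tan(apparent dip) = tan 69° · sin 30° = 1.3025
apparent dip = arctan 1.3025 = 52.49°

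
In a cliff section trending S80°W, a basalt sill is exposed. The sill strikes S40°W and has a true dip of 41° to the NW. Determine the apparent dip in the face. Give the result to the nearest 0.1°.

The strike is S40°W and the section trends S80°W; the acute angle between them is β = 40°.
tan(apparent dip) = tan 41° · sin 40° = 0.5588
apparent dip = arctan 0.5588 = 29.20°

29.2°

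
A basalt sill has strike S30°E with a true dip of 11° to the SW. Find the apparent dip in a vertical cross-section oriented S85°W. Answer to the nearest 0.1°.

10.0°

The strike is S30°E and the section trends S85°W; the acute angle between them is β = 65°.
tan α = tan 11° × sin 65° = 0.1944 × 0.9063 = 0.1762
α = arctan(0.1762) = 9.99°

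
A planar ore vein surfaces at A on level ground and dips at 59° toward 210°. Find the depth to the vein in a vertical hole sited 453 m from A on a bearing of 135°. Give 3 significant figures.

The hole lies 75° from the dip direction, so the down-dip offset is 453 × cos 75° = 117.25 m.
Depth = down-dip offset × tan(dip) = 117.25 × tan 59° = 117.25 × 1.6643
Depth = 195.13 m

195 m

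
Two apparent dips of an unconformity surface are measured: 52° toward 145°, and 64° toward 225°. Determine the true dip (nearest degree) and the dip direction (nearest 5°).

Represent each trace as a vector plunging at its apparent dip toward its trend (east-north-up frame): v₁ = (0.353, -0.504, -0.788), v₂ = (-0.310, -0.310, -0.899).
The plane normal is n = v₁ × v₂ ∝ (-0.209, -0.562, 0.266).
Dip δ = arctan(|n_h|/n_z) = arctan(0.599/0.266) = 66.1°.
The horizontal component of n points toward azimuth atan2(n_x, n_y) = 200°, the dip direction.

true dip 66°, dip direction 200°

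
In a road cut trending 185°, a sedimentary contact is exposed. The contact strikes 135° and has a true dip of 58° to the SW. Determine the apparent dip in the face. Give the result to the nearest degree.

51°

The section lies 50° from the strike.
tan(apparent dip) = tan 58° · sin 50° = 1.2259
α = arctan(1.2259) = 50.80°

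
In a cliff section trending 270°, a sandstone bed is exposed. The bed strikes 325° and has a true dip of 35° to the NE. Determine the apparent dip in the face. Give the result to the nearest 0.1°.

29.8°

The strike is 325° and the section trends 270°; the acute angle between them is β = 55°.
tan(apparent dip) = tan 35° · sin 55° = 0.5736
α = arctan(0.5736) = 29.84°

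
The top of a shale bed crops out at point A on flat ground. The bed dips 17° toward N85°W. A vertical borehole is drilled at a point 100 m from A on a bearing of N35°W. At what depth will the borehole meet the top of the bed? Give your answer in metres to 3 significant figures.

The hole lies 50° from the dip direction, so the down-dip offset is 100 × cos 50° = 64.28 m.
Depth = down-dip offset × tan(dip) = 64.28 × tan 17° = 64.28 × 0.3057
Depth = 19.65 m

19.7 m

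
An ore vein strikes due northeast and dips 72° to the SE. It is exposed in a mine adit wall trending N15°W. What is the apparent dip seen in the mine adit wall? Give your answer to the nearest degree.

The strike is due northeast and the section trends N15°W; the acute angle between them is β = 60°.
tan(apparent dip) = tan 72° · sin 60° = 2.6654
α = arctan(2.6654) = 69.43°

69°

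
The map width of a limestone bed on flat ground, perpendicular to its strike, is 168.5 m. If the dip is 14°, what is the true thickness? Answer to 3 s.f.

True thickness t = w · sin(dip) = 168.5 × sin 14°
t = 168.5 × 0.2419 = 40.764 m

40.8 m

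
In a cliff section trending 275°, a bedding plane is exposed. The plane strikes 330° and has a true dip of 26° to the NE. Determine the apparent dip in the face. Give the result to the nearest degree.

The strike is 330° and the section trends 275°; the acute angle between them is β = 55°.
tan α = tan 26° × sin 55° = 0.4877 × 0.8192 = 0.3995
apparent dip = arctan 0.3995 = 21.78°

22°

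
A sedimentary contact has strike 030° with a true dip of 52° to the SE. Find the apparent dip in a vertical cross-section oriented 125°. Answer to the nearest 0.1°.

51.9°

Angle between strike (030°) and section (125°): β = 85°.
tan α = tan 52° × sin 85° = 1.2799 × 0.9962 = 1.2751
apparent dip = arctan 1.2751 = 51.89°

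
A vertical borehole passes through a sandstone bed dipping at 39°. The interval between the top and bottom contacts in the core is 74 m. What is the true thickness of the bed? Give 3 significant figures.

True thickness t = h · cos(dip) = 74 × cos 39°
t = 74 × 0.7771 = 57.509 m

57.5 m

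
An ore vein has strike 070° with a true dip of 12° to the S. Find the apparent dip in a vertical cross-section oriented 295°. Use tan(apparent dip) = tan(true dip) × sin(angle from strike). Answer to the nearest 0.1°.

8.5°

Angle between strike (070°) and section (295°): β = 45°.
tan α = tan 12° × sin 45° = 0.2126 × 0.7071 = 0.1503
α = arctan(0.1503) = 8.55°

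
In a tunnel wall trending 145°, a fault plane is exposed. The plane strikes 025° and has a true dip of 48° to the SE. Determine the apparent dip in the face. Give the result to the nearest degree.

44°

The section lies 60° from the strike.
tan(apparent dip) = tan 48° · sin 60° = 0.9618
apparent dip = arctan 0.9618 = 43.89°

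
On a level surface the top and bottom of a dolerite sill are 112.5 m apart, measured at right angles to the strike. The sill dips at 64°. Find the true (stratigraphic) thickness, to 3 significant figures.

101 m

True thickness t = w · sin(dip) = 112.5 × sin 64°
t = 112.5 × 0.8988 = 101.114 m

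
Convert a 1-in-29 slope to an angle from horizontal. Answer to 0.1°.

2.0°

tan θ = 1/29 = 0.0345
θ = arctan(0.0345) = 1.97°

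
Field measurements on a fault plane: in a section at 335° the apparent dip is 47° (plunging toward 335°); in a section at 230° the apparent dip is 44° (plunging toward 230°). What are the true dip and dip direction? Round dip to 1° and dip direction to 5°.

true dip 59°, dip direction 285°

Represent each trace as a vector plunging at its apparent dip toward its trend (east-north-up frame): v₁ = (-0.288, 0.618, -0.731), v₂ = (-0.551, -0.462, -0.695).
n = v₁ × v₂ = (-0.768, 0.203, 0.474) (taken with n_z > 0).
tan δ = √(n_x²+n_y²)/n_z = 0.794/0.474, so δ = 59.2°.
Dip direction = atan2(-0.768, 0.203) = 285° (azimuth of n's horizontal projection).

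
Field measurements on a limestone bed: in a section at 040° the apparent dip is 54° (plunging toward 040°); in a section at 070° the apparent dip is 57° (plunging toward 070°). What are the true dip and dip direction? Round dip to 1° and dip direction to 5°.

The two traces are lines in the plane: v₁ = (sin 40°·cos 54°, cos 40°·cos 54°, −sin 54°), v₂ = (sin 70°·cos 57°, cos 70°·cos 57°, −sin 57°).
The plane normal is n = v₁ × v₂ ∝ (0.227, 0.097, 0.160).
Dip δ = arctan(|n_h|/n_z) = arctan(0.247/0.160) = 57.0°.
The horizontal component of n points toward azimuth atan2(n_x, n_y) = 67°, the dip direction.

true dip 57°, dip direction 065°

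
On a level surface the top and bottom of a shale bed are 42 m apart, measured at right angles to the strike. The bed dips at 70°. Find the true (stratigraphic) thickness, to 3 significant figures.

39.5 m

True thickness t = w · sin(dip) = 42 × sin 70°
t = 42 × 0.9397 = 39.467 m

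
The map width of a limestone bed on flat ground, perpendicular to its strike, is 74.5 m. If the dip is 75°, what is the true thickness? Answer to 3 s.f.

True thickness t = w · sin(dip) = 74.5 × sin 75°
t = 74.5 × 0.9659 = 71.961 m

72.0 m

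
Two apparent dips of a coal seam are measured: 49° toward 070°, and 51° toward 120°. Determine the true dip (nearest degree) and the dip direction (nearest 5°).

Each apparent-dip line lies in the plane. As unit vectors (x east, y north, z up), v₁ plunges 49°→070° and v₂ plunges 51°→120°.
Cross product v₁ × v₂ gives the pole to the plane: n ∝ (0.412, -0.068, 0.316).
tan δ = √(n_x²+n_y²)/n_z = 0.417/0.316, so δ = 52.8°.
The horizontal component of n points toward azimuth atan2(n_x, n_y) = 99°, the dip direction.

true dip 53°, dip direction 100°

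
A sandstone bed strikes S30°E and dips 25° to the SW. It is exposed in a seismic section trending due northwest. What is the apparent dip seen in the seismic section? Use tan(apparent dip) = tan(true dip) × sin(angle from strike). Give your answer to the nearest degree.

7°

The strike is S30°E and the section trends due northwest; the acute angle between them is β = 15°.
tan α = tan 25° × sin 15° = 0.4663 × 0.2588 = 0.1207
apparent dip = arctan 0.1207 = 6.88°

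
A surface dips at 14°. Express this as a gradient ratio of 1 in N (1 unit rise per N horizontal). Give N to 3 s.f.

1 in 4.01

1 : N means tan θ = 1/N, so N = 1/tan 14° = 1/0.2493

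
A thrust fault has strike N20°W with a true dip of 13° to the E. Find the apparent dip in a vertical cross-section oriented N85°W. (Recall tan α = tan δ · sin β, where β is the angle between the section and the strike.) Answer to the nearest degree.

The strike is N20°W and the section trends N85°W; the acute angle between them is β = 65°.
tan(apparent dip) = tan 13° · sin 65° = 0.2092
α = arctan(0.2092) = 11.82°

12°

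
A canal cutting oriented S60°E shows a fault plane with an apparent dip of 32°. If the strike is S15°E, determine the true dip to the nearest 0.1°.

The section is 45° from the strike.
tan(true dip) = tan 32° / sin 45° = 0.8837
δ = arctan(0.8837) = 41.47°

41.5°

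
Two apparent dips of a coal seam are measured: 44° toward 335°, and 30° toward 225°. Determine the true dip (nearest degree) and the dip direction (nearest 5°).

true dip 54°, dip direction 290°

The two traces are lines in the plane: v₁ = (sin 335°·cos 44°, cos 335°·cos 44°, −sin 44°), v₂ = (sin 225°·cos 30°, cos 225°·cos 30°, −sin 30°).
The plane normal is n = v₁ × v₂ ∝ (-0.751, 0.273, 0.585).
tan δ = √(n_x²+n_y²)/n_z = 0.800/0.585, so δ = 53.8°.
Dip direction = azimuth of (n_x, n_y) = atan2(-0.751, 0.273) = 290°.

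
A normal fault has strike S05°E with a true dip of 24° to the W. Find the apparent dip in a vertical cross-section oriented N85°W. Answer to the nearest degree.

The strike is S05°E and the section trends N85°W; the acute angle between them is β = 80°.
tan(apparent dip) = tan 24° · sin 80° = 0.4385
apparent dip = arctan 0.4385 = 23.68°

24°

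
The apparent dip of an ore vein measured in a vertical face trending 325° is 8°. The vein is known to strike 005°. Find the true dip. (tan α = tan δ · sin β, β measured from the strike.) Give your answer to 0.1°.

12.3°

The section is 40° from the strike.
tan(true dip) = tan 8° / sin 40° = 0.2186
δ = arctan(0.2186) = 12.33°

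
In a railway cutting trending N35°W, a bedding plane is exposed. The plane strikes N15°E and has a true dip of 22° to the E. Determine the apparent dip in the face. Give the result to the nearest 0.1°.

17.2°

Angle between strike (N15°E) and section (N35°W): β = 50°.
tan(apparent dip) = tan 22° · sin 50° = 0.3095
α = arctan(0.3095) = 17.20°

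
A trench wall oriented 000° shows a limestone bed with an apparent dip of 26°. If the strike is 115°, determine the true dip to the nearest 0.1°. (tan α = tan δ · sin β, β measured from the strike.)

The section is 65° from the strike.
tan(true dip) = tan 26° / sin 65° = 0.5382
true dip = arctan 0.5382 = 28.29°

28.3°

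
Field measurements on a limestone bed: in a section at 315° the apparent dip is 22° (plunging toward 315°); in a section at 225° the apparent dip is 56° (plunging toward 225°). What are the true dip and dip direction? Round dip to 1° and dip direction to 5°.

true dip 57°, dip direction 240°

The two traces are lines in the plane: v₁ = (sin 315°·cos 22°, cos 315°·cos 22°, −sin 22°), v₂ = (sin 225°·cos 56°, cos 225°·cos 56°, −sin 56°).
n = v₁ × v₂ = (-0.692, -0.395, 0.518) (taken with n_z > 0).
Dip δ = arctan(|n_h|/n_z) = arctan(0.797/0.518) = 56.9°.
Dip direction = azimuth of (n_x, n_y) = atan2(-0.692, -0.395) = 240°.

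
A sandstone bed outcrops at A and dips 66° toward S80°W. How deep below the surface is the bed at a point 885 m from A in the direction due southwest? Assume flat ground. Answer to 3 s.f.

The hole lies 35° from the dip direction, so the down-dip offset is 885 × cos 35° = 724.95 m.
Depth = down-dip offset × tan(dip) = 724.95 × tan 66° = 724.95 × 2.2460
Depth = 1628.26 m

1630 m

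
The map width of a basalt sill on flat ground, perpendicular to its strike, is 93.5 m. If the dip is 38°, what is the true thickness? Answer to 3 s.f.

57.6 m

True thickness t = w · sin(dip) = 93.5 × sin 38°
t = 93.5 × 0.6157 = 57.564 m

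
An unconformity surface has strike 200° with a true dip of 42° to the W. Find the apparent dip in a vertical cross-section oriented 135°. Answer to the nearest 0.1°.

Angle between strike (200°) and section (135°): β = 65°.
tan(apparent dip) = tan 42° · sin 65° = 0.8160
apparent dip = arctan 0.8160 = 39.22°

39.2°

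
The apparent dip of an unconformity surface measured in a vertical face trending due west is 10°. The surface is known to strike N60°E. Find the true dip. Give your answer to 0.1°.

β = acute angle between strike N60°E and section due west = 30°.
tan δ = tan α / sin β = tan 10° / sin 30° = 0.1763 / 0.5000 = 0.3527
true dip = arctan 0.3527 = 19.43°

19.4°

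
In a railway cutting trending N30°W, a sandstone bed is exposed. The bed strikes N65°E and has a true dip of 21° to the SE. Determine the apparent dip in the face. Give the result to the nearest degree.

21°

The section lies 85° from the strike.
tan(apparent dip) = tan 21° · sin 85° = 0.3824
α = arctan(0.3824) = 20.93°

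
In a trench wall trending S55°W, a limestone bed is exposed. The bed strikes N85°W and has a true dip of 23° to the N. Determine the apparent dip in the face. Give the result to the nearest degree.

15°

Angle between strike (N85°W) and section (S55°W): β = 40°.
tan α = tan 23° × sin 40° = 0.4245 × 0.6428 = 0.2728
apparent dip = arctan 0.2728 = 15.26°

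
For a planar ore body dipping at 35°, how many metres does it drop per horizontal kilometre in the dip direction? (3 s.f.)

700 m

drop per km = 1000 × tan 35° = 1000 × 0.7002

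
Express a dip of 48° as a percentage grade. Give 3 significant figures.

111%

grade % = 100 × tan 48° = 100 × 1.1106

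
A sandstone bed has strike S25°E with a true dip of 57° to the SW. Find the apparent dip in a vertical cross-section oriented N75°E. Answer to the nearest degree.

57°

The section lies 80° from the strike.
tan α = tan 57° × sin 80° = 1.5399 × 0.9848 = 1.5165
α = arctan(1.5165) = 56.60°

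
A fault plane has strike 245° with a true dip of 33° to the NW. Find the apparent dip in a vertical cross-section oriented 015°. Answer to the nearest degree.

26°

The section lies 50° from the strike.
tan α = tan 33° × sin 50° = 0.6494 × 0.7660 = 0.4975
apparent dip = arctan 0.4975 = 26.45°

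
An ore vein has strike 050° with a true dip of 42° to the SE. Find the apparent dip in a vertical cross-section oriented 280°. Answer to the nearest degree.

The strike is 050° and the section trends 280°; the acute angle between them is β = 50°.
tan(apparent dip) = tan 42° · sin 50° = 0.6897
apparent dip = arctan 0.6897 = 34.60°

35°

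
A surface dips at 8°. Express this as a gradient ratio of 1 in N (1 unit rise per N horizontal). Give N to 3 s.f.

1 : N means tan θ = 1/N, so N = 1/tan 8° = 1/0.1405

1 in 7.12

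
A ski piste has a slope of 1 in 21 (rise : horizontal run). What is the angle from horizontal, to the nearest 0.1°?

tan θ = 1/21 = 0.0476
θ = arctan(0.0476) = 2.73°

2.7°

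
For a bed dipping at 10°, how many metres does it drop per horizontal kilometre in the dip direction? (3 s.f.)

drop per km = 1000 × tan 10° = 1000 × 0.1763

176 m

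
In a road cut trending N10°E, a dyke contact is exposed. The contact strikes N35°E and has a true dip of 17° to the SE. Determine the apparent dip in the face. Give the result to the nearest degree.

The strike is N35°E and the section trends N10°E; the acute angle between them is β = 25°.
tan α = tan 17° × sin 25° = 0.3057 × 0.4226 = 0.1292
α = arctan(0.1292) = 7.36°

7°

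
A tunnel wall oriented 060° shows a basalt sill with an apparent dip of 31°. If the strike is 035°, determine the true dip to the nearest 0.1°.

The section is 25° from the strike.
tan(true dip) = tan 31° / sin 25° = 1.4218
δ = arctan(1.4218) = 54.88°

54.9°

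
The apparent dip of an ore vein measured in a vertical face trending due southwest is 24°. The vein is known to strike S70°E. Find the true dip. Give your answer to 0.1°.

26.2°

The section is 65° from the strike.
tan δ = tan α / sin β = tan 24° / sin 65° = 0.4452 / 0.9063 = 0.4913
true dip = arctan 0.4913 = 26.16°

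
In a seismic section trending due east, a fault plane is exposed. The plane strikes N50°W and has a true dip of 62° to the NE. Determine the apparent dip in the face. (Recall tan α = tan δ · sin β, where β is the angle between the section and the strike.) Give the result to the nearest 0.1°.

50.4°

Angle between strike (N50°W) and section (due east): β = 40°.
tan α = tan 62° × sin 40° = 1.8807 × 0.6428 = 1.2089
apparent dip = arctan 1.2089 = 50.40°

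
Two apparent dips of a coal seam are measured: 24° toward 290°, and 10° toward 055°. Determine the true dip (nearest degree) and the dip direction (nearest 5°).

true dip 35°, dip direction 340°

The two traces are lines in the plane: v₁ = (sin 290°·cos 24°, cos 290°·cos 24°, −sin 24°), v₂ = (sin 55°·cos 10°, cos 55°·cos 10°, −sin 10°).
Cross product v₁ × v₂ gives the pole to the plane: n ∝ (-0.175, 0.477, 0.737).
tan δ = √(n_x²+n_y²)/n_z = 0.508/0.737, so δ = 34.6°.
Dip direction = azimuth of (n_x, n_y) = atan2(-0.175, 0.477) = 340°.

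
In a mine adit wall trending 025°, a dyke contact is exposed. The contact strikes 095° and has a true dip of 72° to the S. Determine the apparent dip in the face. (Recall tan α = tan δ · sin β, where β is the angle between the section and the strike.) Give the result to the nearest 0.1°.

70.9°

The strike is 095° and the section trends 025°; the acute angle between them is β = 70°.
tan α = tan 72° × sin 70° = 3.0777 × 0.9397 = 2.8921
apparent dip = arctan 2.8921 = 70.93°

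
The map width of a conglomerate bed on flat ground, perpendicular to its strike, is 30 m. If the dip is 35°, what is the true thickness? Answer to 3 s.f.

17.2 m

True thickness t = w · sin(dip) = 30 × sin 35°
t = 30 × 0.5736 = 17.207 m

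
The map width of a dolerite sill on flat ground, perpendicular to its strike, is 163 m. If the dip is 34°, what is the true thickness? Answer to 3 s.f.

True thickness t = w · sin(dip) = 163 × sin 34°
t = 163 × 0.5592 = 91.148 m

91.1 m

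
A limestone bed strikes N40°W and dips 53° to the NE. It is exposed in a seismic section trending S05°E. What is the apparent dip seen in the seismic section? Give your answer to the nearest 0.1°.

The strike is N40°W and the section trends S05°E; the acute angle between them is β = 35°.
tan(apparent dip) = tan 53° · sin 35° = 0.7612
apparent dip = arctan 0.7612 = 37.28°

37.3°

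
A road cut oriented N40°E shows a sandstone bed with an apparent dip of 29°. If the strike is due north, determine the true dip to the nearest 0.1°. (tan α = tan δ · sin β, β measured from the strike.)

The section is 40° from the strike.
tan δ = tan α / sin β = tan 29° / sin 40° = 0.5543 / 0.6428 = 0.8624
δ = arctan(0.8624) = 40.77°

40.8°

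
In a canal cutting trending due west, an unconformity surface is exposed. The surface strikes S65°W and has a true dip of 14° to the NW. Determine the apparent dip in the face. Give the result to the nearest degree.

Angle between strike (S65°W) and section (due west): β = 25°.
tan α = tan 14° × sin 25° = 0.2493 × 0.4226 = 0.1054
α = arctan(0.1054) = 6.02°

6°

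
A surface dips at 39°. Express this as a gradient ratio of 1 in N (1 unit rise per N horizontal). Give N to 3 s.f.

1 : N means tan θ = 1/N, so N = 1/tan 39° = 1/0.8098

1 in 1.23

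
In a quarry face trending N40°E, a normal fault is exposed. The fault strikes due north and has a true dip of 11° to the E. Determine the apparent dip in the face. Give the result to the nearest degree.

The strike is due north and the section trends N40°E; the acute angle between them is β = 40°.
tan α = tan 11° × sin 40° = 0.1944 × 0.6428 = 0.1249
α = arctan(0.1249) = 7.12°

7°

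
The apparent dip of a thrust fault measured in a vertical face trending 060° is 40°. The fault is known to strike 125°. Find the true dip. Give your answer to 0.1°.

β = acute angle between strike 125° and section 060° = 65°.
tan(true dip) = tan 40° / sin 65° = 0.9258
true dip = arctan 0.9258 = 42.79°

42.8°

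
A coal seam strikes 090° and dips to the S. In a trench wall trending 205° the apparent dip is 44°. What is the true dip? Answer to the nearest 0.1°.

46.8°

The section is 65° from the strike.
tan(true dip) = tan 44° / sin 65° = 1.0655
δ = arctan(1.0655) = 46.82°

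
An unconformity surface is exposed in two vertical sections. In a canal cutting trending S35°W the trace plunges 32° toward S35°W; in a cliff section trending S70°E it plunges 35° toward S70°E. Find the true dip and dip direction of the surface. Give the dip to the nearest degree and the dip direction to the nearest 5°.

true dip 47°, dip direction 160°

Represent each trace as a vector plunging at its apparent dip toward its trend (east-north-up frame): v₁ = (-0.486, -0.695, -0.530), v₂ = (0.770, -0.280, -0.574).
The plane normal is n = v₁ × v₂ ∝ (0.250, -0.687, 0.671).
tan δ = √(n_x²+n_y²)/n_z = 0.731/0.671, so δ = 47.4°.
Dip direction = atan2(0.250, -0.687) = 160° (azimuth of n's horizontal projection).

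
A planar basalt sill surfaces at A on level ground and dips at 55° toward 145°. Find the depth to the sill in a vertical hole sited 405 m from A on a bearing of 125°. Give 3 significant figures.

The hole lies 20° from the dip direction, so the down-dip offset is 405 × cos 20° = 380.58 m.
Depth = down-dip offset × tan(dip) = 380.58 × tan 55° = 380.58 × 1.4281
Depth = 543.52 m

544 m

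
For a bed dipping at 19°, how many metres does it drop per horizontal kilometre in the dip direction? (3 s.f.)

drop per km = 1000 × tan 19° = 1000 × 0.3443

344 m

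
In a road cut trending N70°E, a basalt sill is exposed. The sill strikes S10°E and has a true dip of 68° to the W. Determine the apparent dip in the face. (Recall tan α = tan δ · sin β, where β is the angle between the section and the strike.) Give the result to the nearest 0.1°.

67.7°

The section lies 80° from the strike.
tan(apparent dip) = tan 68° · sin 80° = 2.4375
apparent dip = arctan 2.4375 = 67.69°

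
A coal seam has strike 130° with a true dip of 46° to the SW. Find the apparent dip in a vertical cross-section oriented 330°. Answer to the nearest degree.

20°

The strike is 130° and the section trends 330°; the acute angle between them is β = 20°.
tan α = tan 46° × sin 20° = 1.0355 × 0.3420 = 0.3542
apparent dip = arctan 0.3542 = 19.50°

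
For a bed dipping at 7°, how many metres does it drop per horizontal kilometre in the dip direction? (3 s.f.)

123 m

drop per km = 1000 × tan 7° = 1000 × 0.1228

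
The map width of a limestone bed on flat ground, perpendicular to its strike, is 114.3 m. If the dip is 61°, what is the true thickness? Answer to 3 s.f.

True thickness t = w · sin(dip) = 114.3 × sin 61°
t = 114.3 × 0.8746 = 99.969 m

100.0 m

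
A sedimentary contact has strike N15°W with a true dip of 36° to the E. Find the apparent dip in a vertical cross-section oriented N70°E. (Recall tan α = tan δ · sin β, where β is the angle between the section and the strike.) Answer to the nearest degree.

The strike is N15°W and the section trends N70°E; the acute angle between them is β = 85°.
tan(apparent dip) = tan 36° · sin 85° = 0.7238
α = arctan(0.7238) = 35.90°

36°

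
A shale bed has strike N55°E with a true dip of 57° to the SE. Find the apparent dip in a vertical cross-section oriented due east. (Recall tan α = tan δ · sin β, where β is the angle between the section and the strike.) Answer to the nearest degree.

Angle between strike (N55°E) and section (due east): β = 35°.
tan α = tan 57° × sin 35° = 1.5399 × 0.5736 = 0.8832
α = arctan(0.8832) = 41.45°

41°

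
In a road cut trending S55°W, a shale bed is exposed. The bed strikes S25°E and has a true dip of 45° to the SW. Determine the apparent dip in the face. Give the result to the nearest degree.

45°

The strike is S25°E and the section trends S55°W; the acute angle between them is β = 80°.
tan(apparent dip) = tan 45° · sin 80° = 0.9848
apparent dip = arctan 0.9848 = 44.56°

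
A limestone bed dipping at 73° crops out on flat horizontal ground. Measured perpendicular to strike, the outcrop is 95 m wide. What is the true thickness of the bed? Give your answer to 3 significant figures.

90.8 m

True thickness t = w · sin(dip) = 95 × sin 73°
t = 95 × 0.9563 = 90.849 m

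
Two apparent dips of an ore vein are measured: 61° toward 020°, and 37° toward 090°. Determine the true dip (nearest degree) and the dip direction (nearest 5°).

The two traces are lines in the plane: v₁ = (sin 20°·cos 61°, cos 20°·cos 61°, −sin 61°), v₂ = (sin 90°·cos 37°, cos 90°·cos 37°, −sin 37°).
n = v₁ × v₂ = (0.274, 0.599, 0.364) (taken with n_z > 0).
tan δ = √(n_x²+n_y²)/n_z = 0.659/0.364, so δ = 61.1°.
The horizontal component of n points toward azimuth atan2(n_x, n_y) = 25°, the dip direction.

true dip 61°, dip direction 025°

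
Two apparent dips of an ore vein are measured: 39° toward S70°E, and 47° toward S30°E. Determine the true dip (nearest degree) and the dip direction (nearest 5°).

The two traces are lines in the plane: v₁ = (sin 110°·cos 39°, cos 110°·cos 39°, −sin 39°), v₂ = (sin 150°·cos 47°, cos 150°·cos 47°, −sin 47°).
Cross product v₁ × v₂ gives the pole to the plane: n ∝ (0.177, -0.319, 0.341).
True dip = arccos(n_z / |n|) = arccos(0.6819) = 47.0°.
Dip direction = azimuth of (n_x, n_y) = atan2(0.177, -0.319) = 151°.

true dip 47°, dip direction 150°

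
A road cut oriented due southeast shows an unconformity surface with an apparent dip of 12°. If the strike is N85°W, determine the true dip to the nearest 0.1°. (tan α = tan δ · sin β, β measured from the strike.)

β = acute angle between strike N85°W and section due southeast = 40°.
tan δ = tan α / sin β = tan 12° / sin 40° = 0.2126 / 0.6428 = 0.3307
true dip = arctan 0.3307 = 18.30°

18.3°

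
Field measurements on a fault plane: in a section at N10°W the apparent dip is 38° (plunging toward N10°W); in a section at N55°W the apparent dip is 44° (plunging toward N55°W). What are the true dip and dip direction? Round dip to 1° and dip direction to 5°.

true dip 44°, dip direction 315°

The two traces are lines in the plane: v₁ = (sin 350°·cos 38°, cos 350°·cos 38°, −sin 38°), v₂ = (sin 305°·cos 44°, cos 305°·cos 44°, −sin 44°).
n = v₁ × v₂ = (-0.285, 0.268, 0.401) (taken with n_z > 0).
Dip δ = arctan(|n_h|/n_z) = arctan(0.391/0.401) = 44.3°.
Dip direction = atan2(-0.285, 0.268) = 313° (azimuth of n's horizontal projection).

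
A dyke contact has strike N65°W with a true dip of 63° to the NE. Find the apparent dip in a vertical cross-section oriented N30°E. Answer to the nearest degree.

The strike is N65°W and the section trends N30°E; the acute angle between them is β = 85°.
tan α = tan 63° × sin 85° = 1.9626 × 0.9962 = 1.9551
α = arctan(1.9551) = 62.91°

63°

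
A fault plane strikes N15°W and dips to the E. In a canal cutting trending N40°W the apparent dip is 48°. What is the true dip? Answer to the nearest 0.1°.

69.2°

β = acute angle between strike N15°W and section N40°W = 25°.
tan(true dip) = tan 48° / sin 25° = 2.6279
δ = arctan(2.6279) = 69.17°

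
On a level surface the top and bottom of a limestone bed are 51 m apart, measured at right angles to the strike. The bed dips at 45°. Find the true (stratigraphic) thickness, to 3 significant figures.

36.1 m

True thickness t = w · sin(dip) = 51 × sin 45°
t = 51 × 0.7071 = 36.062 m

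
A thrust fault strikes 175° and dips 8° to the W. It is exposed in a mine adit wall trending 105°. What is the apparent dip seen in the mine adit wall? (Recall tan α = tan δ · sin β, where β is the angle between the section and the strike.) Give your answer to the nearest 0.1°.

7.5°

The section lies 70° from the strike.
tan(apparent dip) = tan 8° · sin 70° = 0.1321
α = arctan(0.1321) = 7.52°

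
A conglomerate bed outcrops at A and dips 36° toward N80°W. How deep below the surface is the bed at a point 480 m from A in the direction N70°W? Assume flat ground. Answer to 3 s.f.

The hole lies 10° from the dip direction, so the down-dip offset is 480 × cos 10° = 472.71 m.
Depth = down-dip offset × tan(dip) = 472.71 × tan 36° = 472.71 × 0.7265
Depth = 343.44 m

343 m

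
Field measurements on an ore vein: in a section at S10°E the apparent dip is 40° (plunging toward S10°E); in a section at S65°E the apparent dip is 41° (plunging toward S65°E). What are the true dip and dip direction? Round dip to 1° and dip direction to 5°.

true dip 44°, dip direction 140°

Represent each trace as a vector plunging at its apparent dip toward its trend (east-north-up frame): v₁ = (0.133, -0.754, -0.643), v₂ = (0.684, -0.319, -0.656).
n = v₁ × v₂ = (0.290, -0.352, 0.474) (taken with n_z > 0).
Dip δ = arctan(|n_h|/n_z) = arctan(0.456/0.474) = 43.9°.
Dip direction = azimuth of (n_x, n_y) = atan2(0.290, -0.352) = 141°.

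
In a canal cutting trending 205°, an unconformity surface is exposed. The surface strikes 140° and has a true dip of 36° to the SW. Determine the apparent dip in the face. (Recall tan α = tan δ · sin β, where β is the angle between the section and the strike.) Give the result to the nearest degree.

The strike is 140° and the section trends 205°; the acute angle between them is β = 65°.
tan(apparent dip) = tan 36° · sin 65° = 0.6585
α = arctan(0.6585) = 33.36°

33°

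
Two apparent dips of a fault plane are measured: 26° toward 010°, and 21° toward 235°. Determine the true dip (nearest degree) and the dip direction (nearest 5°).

Each apparent-dip line lies in the plane. As unit vectors (x east, y north, z up), v₁ plunges 26°→010° and v₂ plunges 21°→235°.
The plane normal is n = v₁ × v₂ ∝ (-0.552, 0.391, 0.593).
Dip δ = arctan(|n_h|/n_z) = arctan(0.677/0.593) = 48.7°.
The horizontal component of n points toward azimuth atan2(n_x, n_y) = 305°, the dip direction.

true dip 49°, dip direction 305°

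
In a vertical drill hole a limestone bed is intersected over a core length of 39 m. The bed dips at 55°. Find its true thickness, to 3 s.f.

True thickness t = h · cos(dip) = 39 × cos 55°
t = 39 × 0.5736 = 22.369 m

22.4 m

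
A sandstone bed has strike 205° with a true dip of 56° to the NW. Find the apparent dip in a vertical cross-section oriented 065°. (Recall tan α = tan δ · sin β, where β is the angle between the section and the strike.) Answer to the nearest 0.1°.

43.6°

Angle between strike (205°) and section (065°): β = 40°.
tan(apparent dip) = tan 56° · sin 40° = 0.9530
α = arctan(0.9530) = 43.62°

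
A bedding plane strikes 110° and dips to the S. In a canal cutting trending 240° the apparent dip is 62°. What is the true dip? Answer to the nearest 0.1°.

β = acute angle between strike 110° and section 240° = 50°.
tan(true dip) = tan 62° / sin 50° = 2.4551
true dip = arctan 2.4551 = 67.84°

67.8°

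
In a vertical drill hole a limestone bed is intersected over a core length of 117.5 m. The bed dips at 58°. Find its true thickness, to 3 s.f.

62.3 m

True thickness t = h · cos(dip) = 117.5 × cos 58°
t = 117.5 × 0.5299 = 62.266 m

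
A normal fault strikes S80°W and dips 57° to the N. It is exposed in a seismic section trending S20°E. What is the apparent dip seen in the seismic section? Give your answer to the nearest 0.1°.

56.6°

The strike is S80°W and the section trends S20°E; the acute angle between them is β = 80°.
tan(apparent dip) = tan 57° · sin 80° = 1.5165
α = arctan(1.5165) = 56.60°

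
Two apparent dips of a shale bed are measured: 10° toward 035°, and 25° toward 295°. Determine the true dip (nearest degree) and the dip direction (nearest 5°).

Represent each trace as a vector plunging at its apparent dip toward its trend (east-north-up frame): v₁ = (0.565, 0.807, -0.174), v₂ = (-0.821, 0.383, -0.423).
Cross product v₁ × v₂ gives the pole to the plane: n ∝ (-0.274, 0.381, 0.879).
tan δ = √(n_x²+n_y²)/n_z = 0.470/0.879, so δ = 28.1°.
Dip direction = azimuth of (n_x, n_y) = atan2(-0.274, 0.381) = 324°.

true dip 28°, dip direction 325°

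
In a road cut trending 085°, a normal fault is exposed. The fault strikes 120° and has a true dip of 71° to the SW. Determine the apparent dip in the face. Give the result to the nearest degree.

The strike is 120° and the section trends 085°; the acute angle between them is β = 35°.
tan α = tan 71° × sin 35° = 2.9042 × 0.5736 = 1.6658
apparent dip = arctan 1.6658 = 59.02°

59°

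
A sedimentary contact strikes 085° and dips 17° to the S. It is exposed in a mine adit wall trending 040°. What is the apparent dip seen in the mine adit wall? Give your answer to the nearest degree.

12°

Angle between strike (085°) and section (040°): β = 45°.
tan(apparent dip) = tan 17° · sin 45° = 0.2162
apparent dip = arctan 0.2162 = 12.20°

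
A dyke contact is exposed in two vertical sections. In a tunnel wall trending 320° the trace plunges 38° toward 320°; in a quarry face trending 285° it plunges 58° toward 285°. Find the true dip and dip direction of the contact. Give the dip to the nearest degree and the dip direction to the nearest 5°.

Represent each trace as a vector plunging at its apparent dip toward its trend (east-north-up frame): v₁ = (-0.507, 0.604, -0.616), v₂ = (-0.512, 0.137, -0.848).
Cross product v₁ × v₂ gives the pole to the plane: n ∝ (-0.427, -0.114, 0.240).
Dip δ = arctan(|n_h|/n_z) = arctan(0.443/0.240) = 61.6°.
Dip direction = atan2(-0.427, -0.114) = 255° (azimuth of n's horizontal projection).

true dip 62°, dip direction 255°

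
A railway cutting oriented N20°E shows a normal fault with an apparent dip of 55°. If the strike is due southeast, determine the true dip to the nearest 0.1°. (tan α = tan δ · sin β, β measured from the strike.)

β = acute angle between strike due southeast and section N20°E = 65°.
tan δ = tan α / sin β = tan 55° / sin 65° = 1.4281 / 0.9063 = 1.5758
δ = arctan(1.5758) = 57.60°

57.6°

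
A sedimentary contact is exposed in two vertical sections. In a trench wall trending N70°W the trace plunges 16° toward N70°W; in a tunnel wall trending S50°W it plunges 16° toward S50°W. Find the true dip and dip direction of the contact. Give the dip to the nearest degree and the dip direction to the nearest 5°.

true dip 18°, dip direction 260°

Each apparent-dip line lies in the plane. As unit vectors (x east, y north, z up), v₁ plunges 16°→N70°W and v₂ plunges 16°→S50°W.
Cross product v₁ × v₂ gives the pole to the plane: n ∝ (-0.261, -0.046, 0.800).
Dip δ = arctan(|n_h|/n_z) = arctan(0.265/0.800) = 18.3°.
Dip direction = atan2(-0.261, -0.046) = 260° (azimuth of n's horizontal projection).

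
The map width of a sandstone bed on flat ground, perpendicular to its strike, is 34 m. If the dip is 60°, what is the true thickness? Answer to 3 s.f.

29.4 m

True thickness t = w · sin(dip) = 34 × sin 60°
t = 34 × 0.8660 = 29.445 m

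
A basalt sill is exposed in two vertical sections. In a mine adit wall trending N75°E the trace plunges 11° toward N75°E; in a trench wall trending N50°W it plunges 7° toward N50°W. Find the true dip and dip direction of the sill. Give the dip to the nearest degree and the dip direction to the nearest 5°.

true dip 19°, dip direction 020°

Each apparent-dip line lies in the plane. As unit vectors (x east, y north, z up), v₁ plunges 11°→N75°E and v₂ plunges 7°→N50°W.
Cross product v₁ × v₂ gives the pole to the plane: n ∝ (0.091, 0.261, 0.798).
tan δ = √(n_x²+n_y²)/n_z = 0.276/0.798, so δ = 19.1°.
Dip direction = atan2(0.091, 0.261) = 19° (azimuth of n's horizontal projection).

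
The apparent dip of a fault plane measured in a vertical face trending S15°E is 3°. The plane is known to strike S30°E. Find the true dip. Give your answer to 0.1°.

11.4°

β = acute angle between strike S30°E and section S15°E = 15°.
tan(true dip) = tan 3° / sin 15° = 0.2025
δ = arctan(0.2025) = 11.45°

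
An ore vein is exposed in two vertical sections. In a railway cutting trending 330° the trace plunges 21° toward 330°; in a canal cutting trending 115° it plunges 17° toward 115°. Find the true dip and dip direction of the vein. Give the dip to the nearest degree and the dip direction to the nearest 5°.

true dip 49°, dip direction 040°

Represent each trace as a vector plunging at its apparent dip toward its trend (east-north-up frame): v₁ = (-0.467, 0.809, -0.358), v₂ = (0.867, -0.404, -0.292).
The plane normal is n = v₁ × v₂ ∝ (0.381, 0.447, 0.512).
Dip δ = arctan(|n_h|/n_z) = arctan(0.588/0.512) = 48.9°.
The horizontal component of n points toward azimuth atan2(n_x, n_y) = 40°, the dip direction.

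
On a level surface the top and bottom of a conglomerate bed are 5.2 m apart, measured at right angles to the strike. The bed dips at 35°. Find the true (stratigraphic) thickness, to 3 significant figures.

2.98 m

True thickness t = w · sin(dip) = 5.2 × sin 35°
t = 5.2 × 0.5736 = 2.983 m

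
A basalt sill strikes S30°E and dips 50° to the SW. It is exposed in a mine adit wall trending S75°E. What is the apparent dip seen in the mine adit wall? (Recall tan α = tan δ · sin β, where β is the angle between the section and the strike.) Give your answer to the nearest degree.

The strike is S30°E and the section trends S75°E; the acute angle between them is β = 45°.
tan(apparent dip) = tan 50° · sin 45° = 0.8427
α = arctan(0.8427) = 40.12°

40°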